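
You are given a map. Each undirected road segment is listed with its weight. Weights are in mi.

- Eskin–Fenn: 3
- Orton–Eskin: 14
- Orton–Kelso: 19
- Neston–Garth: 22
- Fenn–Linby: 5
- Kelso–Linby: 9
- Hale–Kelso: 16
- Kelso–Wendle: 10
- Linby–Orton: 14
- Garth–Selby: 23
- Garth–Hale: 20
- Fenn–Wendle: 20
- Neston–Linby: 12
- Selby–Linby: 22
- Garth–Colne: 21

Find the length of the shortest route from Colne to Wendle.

Compare a few routes:
Colne–Garth–Neston–Linby–Kelso–Wendle: 21+22+12+9+10 = 74
Colne–Garth–Hale–Kelso–Wendle: 21+20+16+10 = 67
The minimum is 67 mi via Colne–Garth–Hale–Kelso–Wendle.

67 mi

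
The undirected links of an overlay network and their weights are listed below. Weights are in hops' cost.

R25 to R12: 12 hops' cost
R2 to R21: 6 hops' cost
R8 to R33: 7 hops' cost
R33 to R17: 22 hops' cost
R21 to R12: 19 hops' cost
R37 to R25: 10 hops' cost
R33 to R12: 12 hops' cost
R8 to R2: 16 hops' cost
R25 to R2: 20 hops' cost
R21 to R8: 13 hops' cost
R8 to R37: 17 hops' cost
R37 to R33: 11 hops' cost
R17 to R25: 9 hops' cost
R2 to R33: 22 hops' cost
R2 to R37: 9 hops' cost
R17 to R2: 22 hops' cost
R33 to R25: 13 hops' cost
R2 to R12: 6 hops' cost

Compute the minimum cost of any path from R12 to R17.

Settle nodes by increasing distance from R12:
R12: 0
R2: 6  (via R12)
R25: 12  (via R12)
R33: 12  (via R12)
R21: 12  (via R2)
R37: 15  (via R2)
R8: 19  (via R33)
R17: 21  (via R25)
Shortest route: R12–R25–R17 = 21 hops' cost.

21 hops' cost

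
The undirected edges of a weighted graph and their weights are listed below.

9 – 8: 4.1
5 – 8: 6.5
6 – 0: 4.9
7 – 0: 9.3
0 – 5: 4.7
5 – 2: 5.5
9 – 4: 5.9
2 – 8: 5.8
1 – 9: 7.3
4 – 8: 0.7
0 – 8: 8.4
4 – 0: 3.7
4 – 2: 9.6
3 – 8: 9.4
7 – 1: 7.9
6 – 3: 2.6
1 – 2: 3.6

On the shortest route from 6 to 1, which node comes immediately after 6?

Candidate routes:
6–0–4–8–9–1: 4.9+3.7+0.7+4.1+7.3 = 20.7
6–0–4–8–2–1: 4.9+3.7+0.7+5.8+3.6 = 18.7
Cheapest is 6–0–4–8–2–1 at 18.7.
So from 6 the first move is to 0.

0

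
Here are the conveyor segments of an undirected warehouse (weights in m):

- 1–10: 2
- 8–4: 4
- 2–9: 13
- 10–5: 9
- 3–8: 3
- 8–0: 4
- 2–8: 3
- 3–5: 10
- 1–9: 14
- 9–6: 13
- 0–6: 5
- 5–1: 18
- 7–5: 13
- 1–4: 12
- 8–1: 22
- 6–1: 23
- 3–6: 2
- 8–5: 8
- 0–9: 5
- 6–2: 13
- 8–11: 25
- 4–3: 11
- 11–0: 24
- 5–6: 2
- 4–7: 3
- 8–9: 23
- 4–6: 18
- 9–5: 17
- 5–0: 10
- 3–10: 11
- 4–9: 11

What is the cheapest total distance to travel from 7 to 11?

32 m

Compare a few routes:
7 → 4 → 8 → 11: 3+4+25 = 32
7 → 4 → 8 → 0 → 11: 3+4+4+24 = 35
Cheapest is 7 → 4 → 8 → 11 at 32 m.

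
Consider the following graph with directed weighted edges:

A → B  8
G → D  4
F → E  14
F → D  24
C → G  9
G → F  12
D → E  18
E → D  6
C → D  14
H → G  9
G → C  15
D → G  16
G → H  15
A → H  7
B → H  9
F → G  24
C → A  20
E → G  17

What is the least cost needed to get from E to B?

Compare a few routes:
E - D - G - C - A - B: 6+16+15+20+8 = 65
E - G - C - A - B: 17+15+20+8 = 60
Cheapest is E - G - C - A - B at 60.

60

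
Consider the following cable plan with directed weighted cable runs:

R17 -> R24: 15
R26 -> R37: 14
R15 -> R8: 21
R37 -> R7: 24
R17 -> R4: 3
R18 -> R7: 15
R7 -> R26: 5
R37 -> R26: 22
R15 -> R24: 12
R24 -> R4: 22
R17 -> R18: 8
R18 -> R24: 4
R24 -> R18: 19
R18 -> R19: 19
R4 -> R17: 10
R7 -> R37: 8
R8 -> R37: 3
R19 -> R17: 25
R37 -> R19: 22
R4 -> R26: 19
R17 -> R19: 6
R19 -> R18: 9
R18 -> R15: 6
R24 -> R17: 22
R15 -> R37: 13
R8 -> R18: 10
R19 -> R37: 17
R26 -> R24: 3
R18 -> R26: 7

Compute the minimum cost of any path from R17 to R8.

35

Compare a few routes:
R17 → R19 → R18 → R15 → R8: 6+9+6+21 = 42
R17 → R18 → R15 → R8: 8+6+21 = 35
Cheapest is R17 → R18 → R15 → R8 at 35.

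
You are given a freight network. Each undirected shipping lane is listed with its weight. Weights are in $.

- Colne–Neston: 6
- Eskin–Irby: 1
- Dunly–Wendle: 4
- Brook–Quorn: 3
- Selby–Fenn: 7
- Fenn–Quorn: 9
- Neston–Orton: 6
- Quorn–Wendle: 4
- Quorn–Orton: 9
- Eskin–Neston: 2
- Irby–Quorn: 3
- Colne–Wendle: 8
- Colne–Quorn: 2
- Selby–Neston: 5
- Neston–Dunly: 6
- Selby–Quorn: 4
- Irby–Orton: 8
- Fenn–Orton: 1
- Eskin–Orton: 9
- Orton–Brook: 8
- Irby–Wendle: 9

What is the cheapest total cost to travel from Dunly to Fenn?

Candidate routes:
Dunly–Wendle–Quorn–Fenn: 4+4+9 = 17
Dunly–Neston–Orton–Fenn: 6+6+1 = 13
Cheapest is Dunly–Neston–Orton–Fenn at $13.

$13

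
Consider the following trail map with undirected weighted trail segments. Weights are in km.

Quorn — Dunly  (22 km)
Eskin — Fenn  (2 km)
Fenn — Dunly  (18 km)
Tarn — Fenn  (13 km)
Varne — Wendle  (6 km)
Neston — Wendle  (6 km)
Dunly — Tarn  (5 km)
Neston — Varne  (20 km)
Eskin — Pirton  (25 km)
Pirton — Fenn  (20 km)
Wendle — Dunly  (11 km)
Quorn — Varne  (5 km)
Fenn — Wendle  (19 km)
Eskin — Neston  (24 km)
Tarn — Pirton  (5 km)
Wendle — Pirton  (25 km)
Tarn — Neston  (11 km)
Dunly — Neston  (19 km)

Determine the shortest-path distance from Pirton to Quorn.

Settle nodes by increasing distance from Pirton:
Pirton: 0
Tarn: 5  (via Pirton)
Dunly: 10  (via Tarn)
Neston: 16  (via Tarn)
Fenn: 18  (via Tarn)
Eskin: 20  (via Fenn)
Wendle: 21  (via Dunly)
Varne: 27  (via Wendle)
Quorn: 32  (via Dunly)
Shortest route: Pirton → Tarn → Dunly → Quorn = 32 km.

32 km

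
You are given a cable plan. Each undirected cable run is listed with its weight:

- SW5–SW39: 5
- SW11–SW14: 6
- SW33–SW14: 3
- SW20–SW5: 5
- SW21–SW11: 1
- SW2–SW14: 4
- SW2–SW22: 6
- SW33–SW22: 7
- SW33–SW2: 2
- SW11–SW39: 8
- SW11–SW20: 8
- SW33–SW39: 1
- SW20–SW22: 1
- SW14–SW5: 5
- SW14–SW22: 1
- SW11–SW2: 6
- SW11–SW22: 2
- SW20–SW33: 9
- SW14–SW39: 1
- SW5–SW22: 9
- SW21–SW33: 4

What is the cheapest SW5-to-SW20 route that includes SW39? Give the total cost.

8

Best SW5 to SW39: SW5 → SW39 costing 5
Best SW39 to SW20: SW39 → SW14 → SW22 → SW20 costing 3
Total via SW39: 5 + 3 = 8.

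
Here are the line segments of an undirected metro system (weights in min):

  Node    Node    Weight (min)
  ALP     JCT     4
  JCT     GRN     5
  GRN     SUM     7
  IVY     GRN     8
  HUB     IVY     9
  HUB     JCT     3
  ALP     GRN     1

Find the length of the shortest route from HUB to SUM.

15 min

Enumerating some paths:
HUB - IVY - GRN - SUM: 9+8+7 = 24
HUB - JCT - GRN - SUM: 3+5+7 = 15
Cheapest is HUB - JCT - GRN - SUM at 15 min.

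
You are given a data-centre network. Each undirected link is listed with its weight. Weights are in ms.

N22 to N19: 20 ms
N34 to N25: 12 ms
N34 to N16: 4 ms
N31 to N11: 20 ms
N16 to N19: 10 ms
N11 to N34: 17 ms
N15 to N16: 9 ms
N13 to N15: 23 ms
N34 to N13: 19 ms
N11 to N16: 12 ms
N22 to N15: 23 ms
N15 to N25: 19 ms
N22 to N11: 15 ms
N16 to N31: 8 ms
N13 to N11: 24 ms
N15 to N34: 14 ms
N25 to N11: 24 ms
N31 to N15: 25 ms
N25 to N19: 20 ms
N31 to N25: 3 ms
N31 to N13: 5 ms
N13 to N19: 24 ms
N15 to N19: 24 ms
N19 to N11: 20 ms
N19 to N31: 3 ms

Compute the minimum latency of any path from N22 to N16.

Running Dijkstra from N22:
N22: 0
N11: 15  (via N22)
N19: 20  (via N22)
N31: 23  (via N19)
N15: 23  (via N22)
N25: 26  (via N31)
N16: 27  (via N11)
Shortest route: N22–N11–N16 = 27 ms.

27 ms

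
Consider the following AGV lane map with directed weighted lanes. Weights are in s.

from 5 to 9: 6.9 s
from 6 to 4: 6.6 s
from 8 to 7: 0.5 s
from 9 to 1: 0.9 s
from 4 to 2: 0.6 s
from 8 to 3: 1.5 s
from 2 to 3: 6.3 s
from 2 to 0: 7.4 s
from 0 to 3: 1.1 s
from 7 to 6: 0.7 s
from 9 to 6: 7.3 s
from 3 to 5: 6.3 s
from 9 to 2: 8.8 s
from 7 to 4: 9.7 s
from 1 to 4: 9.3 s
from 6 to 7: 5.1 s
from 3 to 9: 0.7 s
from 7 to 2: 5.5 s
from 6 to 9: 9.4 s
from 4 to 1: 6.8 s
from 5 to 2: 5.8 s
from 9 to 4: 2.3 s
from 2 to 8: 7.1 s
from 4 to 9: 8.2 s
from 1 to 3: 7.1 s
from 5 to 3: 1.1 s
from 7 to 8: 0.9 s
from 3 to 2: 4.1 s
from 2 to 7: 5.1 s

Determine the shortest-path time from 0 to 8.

10.7 s

Enumerating some paths:
0 - 3 - 2 - 7 - 8: 1.1+4.1+5.1+0.9 = 11.2
0 - 3 - 9 - 4 - 2 - 7 - 8: 1.1+0.7+2.3+0.6+5.1+0.9 = 10.7
0 - 3 - 9 - 4 - 2 - 8: 1.1+0.7+2.3+0.6+7.1 = 11.8
The minimum is 10.7 s via 0 - 3 - 9 - 4 - 2 - 7 - 8.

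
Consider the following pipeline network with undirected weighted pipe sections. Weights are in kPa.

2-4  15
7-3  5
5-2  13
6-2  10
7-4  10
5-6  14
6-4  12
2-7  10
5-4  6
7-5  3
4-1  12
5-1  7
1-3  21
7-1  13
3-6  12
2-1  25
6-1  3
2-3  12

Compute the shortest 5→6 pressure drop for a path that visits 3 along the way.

20 kPa

Shortest 5→3: 5–7–3 = 8
Shortest 3→6: 3–6 = 12
Total via 3: 8 + 12 = 20 kPa.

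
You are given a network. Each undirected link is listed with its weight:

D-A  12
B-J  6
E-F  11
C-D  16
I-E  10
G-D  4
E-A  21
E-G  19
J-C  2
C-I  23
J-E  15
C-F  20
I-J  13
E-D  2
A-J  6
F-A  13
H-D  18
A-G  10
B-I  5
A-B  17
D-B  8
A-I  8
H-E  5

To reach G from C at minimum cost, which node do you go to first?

Compare a few routes:
C–D–G: 16+4 = 20
C–J–A–G: 2+6+10 = 18
C–J–B–D–G: 2+6+8+4 = 20
Cheapest is C–J–A–G at 18.
So from C the first move is to J.

J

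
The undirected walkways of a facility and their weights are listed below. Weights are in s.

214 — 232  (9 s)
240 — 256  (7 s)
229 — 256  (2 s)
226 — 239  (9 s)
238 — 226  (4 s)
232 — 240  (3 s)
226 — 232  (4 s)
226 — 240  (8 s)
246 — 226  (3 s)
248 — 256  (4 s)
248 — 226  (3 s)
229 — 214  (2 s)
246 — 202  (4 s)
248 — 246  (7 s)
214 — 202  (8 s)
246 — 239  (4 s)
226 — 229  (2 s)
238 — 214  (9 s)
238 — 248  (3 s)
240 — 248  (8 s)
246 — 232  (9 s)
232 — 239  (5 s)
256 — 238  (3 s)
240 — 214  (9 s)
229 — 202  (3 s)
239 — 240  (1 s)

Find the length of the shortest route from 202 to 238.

Shortest distances from 202:
202: 0
229: 3  (via 202)
246: 4  (via 202)
256: 5  (via 229)
214: 5  (via 229)
226: 5  (via 229)
248: 8  (via 226)
238: 8  (via 256)
Shortest route: 202–229–256–238 = 8 s.

8 s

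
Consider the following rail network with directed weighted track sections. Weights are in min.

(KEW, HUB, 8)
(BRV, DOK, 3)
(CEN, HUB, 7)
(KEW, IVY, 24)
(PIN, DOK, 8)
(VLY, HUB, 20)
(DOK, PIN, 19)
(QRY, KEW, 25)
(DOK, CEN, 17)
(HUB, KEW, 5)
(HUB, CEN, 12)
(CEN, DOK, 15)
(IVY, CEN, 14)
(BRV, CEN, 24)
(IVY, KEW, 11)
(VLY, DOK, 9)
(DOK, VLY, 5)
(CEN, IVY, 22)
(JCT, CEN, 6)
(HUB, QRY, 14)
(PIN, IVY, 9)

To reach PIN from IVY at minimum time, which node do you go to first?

Compare a few routes:
IVY - CEN - DOK - PIN: 14+15+19 = 48
IVY - KEW - HUB - CEN - DOK - PIN: 11+8+12+15+19 = 65
The minimum is 48 min via IVY - CEN - DOK - PIN.
So from IVY the first move is to CEN.

CEN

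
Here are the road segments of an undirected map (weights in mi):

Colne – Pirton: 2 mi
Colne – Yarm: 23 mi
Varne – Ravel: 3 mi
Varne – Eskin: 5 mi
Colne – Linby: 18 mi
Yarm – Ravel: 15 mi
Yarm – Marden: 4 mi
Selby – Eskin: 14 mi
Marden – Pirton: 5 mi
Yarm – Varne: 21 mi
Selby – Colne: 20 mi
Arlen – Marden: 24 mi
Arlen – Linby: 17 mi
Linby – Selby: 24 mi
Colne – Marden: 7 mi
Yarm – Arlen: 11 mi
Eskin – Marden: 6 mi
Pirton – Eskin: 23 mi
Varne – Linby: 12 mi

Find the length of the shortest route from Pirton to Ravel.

Enumerating some paths:
Pirton → Marden → Yarm → Ravel: 5+4+15 = 24
Pirton → Colne → Marden → Eskin → Varne → Ravel: 2+7+6+5+3 = 23
Pirton → Marden → Eskin → Varne → Ravel: 5+6+5+3 = 19
Pirton → Colne → Marden → Yarm → Ravel: 2+7+4+15 = 28
The minimum is 19 mi via Pirton → Marden → Eskin → Varne → Ravel.

19 mi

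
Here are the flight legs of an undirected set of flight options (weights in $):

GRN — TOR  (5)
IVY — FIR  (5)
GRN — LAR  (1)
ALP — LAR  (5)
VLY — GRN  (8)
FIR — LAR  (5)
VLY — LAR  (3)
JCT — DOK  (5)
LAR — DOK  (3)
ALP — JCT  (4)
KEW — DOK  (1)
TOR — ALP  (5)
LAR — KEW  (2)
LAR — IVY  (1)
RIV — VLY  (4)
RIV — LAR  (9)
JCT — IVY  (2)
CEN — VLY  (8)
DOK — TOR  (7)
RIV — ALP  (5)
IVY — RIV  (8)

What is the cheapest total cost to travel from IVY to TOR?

Enumerating some paths:
IVY–LAR–GRN–TOR: 1+1+5 = 7
IVY–JCT–ALP–TOR: 2+4+5 = 11
Cheapest is IVY–LAR–GRN–TOR at $7.

$7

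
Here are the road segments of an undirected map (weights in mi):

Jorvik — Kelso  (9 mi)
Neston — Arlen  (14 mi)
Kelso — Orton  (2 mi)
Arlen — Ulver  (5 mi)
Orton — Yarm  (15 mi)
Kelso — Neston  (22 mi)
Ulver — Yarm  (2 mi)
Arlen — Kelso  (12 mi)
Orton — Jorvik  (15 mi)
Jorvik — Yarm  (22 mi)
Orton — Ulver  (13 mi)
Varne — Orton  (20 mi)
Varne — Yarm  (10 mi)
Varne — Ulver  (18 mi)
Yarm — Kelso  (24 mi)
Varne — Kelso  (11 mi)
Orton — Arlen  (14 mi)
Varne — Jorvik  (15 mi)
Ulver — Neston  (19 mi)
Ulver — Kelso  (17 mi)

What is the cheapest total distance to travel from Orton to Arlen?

14 mi

Candidate routes:
Orton–Yarm–Ulver–Arlen: 15+2+5 = 22
Orton–Arlen: 14 = 14
Orton–Ulver–Arlen: 13+5 = 18
Orton–Kelso–Ulver–Arlen: 2+17+5 = 24
The minimum is 14 mi via Orton–Arlen.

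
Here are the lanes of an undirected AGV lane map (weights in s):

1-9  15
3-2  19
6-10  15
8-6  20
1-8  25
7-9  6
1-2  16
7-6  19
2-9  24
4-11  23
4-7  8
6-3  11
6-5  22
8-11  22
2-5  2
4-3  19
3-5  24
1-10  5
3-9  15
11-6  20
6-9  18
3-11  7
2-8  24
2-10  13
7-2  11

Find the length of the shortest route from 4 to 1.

29 s

Shortest distances from 4:
4: 0
7: 8  (via 4)
9: 14  (via 7)
2: 19  (via 7)
3: 19  (via 4)
5: 21  (via 2)
11: 23  (via 4)
6: 27  (via 7)
1: 29  (via 9)
Shortest route: 4 → 7 → 9 → 1 = 29 s.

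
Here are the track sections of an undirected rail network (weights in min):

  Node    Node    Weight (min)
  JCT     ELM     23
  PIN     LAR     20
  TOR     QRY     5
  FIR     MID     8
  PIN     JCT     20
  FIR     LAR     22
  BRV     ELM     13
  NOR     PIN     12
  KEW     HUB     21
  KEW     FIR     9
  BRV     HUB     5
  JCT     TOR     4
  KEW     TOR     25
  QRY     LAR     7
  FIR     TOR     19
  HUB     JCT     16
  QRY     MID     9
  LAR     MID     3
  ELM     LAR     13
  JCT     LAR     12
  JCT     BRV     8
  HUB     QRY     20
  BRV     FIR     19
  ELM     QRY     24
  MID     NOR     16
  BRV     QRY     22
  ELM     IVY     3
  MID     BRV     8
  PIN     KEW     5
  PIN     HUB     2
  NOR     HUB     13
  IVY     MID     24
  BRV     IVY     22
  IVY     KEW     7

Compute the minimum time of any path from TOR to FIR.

Running Dijkstra from TOR:
TOR: 0
JCT: 4  (via TOR)
QRY: 5  (via TOR)
BRV: 12  (via JCT)
LAR: 12  (via QRY)
MID: 14  (via QRY)
HUB: 17  (via BRV)
FIR: 19  (via TOR)
Shortest route: TOR–FIR = 19 min.

19 min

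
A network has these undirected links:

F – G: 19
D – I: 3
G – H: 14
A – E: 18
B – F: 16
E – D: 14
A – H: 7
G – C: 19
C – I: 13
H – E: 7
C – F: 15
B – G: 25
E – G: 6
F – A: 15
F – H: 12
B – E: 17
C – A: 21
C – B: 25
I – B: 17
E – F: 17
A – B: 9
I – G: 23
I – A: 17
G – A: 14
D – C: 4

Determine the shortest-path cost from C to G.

Running Dijkstra from C:
C: 0
D: 4  (via C)
I: 7  (via D)
F: 15  (via C)
E: 18  (via D)
G: 19  (via C)
Shortest route: C → G = 19.

19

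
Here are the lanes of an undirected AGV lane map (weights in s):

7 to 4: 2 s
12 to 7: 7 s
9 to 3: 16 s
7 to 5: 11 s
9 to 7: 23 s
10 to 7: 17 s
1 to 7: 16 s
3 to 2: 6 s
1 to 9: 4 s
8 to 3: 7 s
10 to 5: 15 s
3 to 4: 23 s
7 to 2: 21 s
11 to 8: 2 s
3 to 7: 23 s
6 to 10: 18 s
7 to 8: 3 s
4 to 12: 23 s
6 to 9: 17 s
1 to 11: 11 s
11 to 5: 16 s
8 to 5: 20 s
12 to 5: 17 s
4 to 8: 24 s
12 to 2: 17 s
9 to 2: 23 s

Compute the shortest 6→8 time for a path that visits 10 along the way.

Shortest 6→10: 6–10 = 18
Shortest 10→8: 10–7–8 = 20
Total via 10: 18 + 20 = 38 s.

38 s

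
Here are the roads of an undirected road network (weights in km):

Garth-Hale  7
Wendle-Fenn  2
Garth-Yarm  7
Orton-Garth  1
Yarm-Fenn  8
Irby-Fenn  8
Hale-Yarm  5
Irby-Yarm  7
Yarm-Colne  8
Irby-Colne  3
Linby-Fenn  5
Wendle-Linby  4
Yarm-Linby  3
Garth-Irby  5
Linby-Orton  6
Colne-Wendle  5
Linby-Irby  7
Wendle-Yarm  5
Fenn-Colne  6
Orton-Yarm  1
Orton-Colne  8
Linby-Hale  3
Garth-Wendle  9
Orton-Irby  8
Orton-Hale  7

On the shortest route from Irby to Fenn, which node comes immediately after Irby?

Compare a few routes:
Irby–Colne–Fenn: 3+6 = 9
Irby–Fenn: 8 = 8
Cheapest is Irby–Fenn at 8 km.
So from Irby the first move is to Fenn.

Fenn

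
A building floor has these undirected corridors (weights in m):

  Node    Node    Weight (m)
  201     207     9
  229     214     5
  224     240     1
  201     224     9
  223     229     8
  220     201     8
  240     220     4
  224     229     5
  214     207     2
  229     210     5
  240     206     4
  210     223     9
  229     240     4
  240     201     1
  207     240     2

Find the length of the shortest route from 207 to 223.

Candidate routes:
207 - 214 - 229 - 223: 2+5+8 = 15
207 - 240 - 224 - 229 - 223: 2+1+5+8 = 16
207 - 240 - 229 - 223: 2+4+8 = 14
The minimum is 14 m via 207 - 240 - 229 - 223.

14 m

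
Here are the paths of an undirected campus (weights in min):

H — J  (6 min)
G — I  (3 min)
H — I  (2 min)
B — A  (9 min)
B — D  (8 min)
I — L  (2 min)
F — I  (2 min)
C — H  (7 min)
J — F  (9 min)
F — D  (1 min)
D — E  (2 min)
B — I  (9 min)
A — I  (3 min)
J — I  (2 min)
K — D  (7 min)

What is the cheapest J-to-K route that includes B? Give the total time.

26 min

Best J to B: J → I → B costing 11
Shortest B→K: B → D → K = 15
Total via B: 11 + 15 = 26 min.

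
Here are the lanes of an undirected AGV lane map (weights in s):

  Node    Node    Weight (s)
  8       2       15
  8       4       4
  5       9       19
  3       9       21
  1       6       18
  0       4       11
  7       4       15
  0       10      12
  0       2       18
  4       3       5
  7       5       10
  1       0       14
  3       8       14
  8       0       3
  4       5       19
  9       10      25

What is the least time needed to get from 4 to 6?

39 s

Running Dijkstra from 4:
4: 0
8: 4  (via 4)
3: 5  (via 4)
0: 7  (via 8)
7: 15  (via 4)
2: 19  (via 8)
5: 19  (via 4)
10: 19  (via 0)
1: 21  (via 0)
9: 26  (via 3)
6: 39  (via 1)
Shortest route: 4–8–0–1–6 = 39 s.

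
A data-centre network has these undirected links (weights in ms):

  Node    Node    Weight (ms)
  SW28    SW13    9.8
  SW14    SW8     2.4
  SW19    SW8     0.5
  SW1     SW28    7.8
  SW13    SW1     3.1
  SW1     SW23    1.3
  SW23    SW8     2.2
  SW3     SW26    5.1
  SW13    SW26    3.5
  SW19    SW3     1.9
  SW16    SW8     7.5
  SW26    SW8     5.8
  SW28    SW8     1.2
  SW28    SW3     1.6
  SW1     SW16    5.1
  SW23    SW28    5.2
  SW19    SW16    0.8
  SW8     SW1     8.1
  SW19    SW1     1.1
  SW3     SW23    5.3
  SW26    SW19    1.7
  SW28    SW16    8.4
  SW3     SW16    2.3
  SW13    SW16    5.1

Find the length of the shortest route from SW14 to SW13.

7.1 ms

Candidate routes:
SW14 → SW8 → SW23 → SW1 → SW13: 2.4+2.2+1.3+3.1 = 9
SW14 → SW8 → SW19 → SW26 → SW13: 2.4+0.5+1.7+3.5 = 8.1
SW14 → SW8 → SW19 → SW16 → SW13: 2.4+0.5+0.8+5.1 = 8.8
SW14 → SW8 → SW19 → SW1 → SW13: 2.4+0.5+1.1+3.1 = 7.1
The minimum is 7.1 ms via SW14 → SW8 → SW19 → SW1 → SW13.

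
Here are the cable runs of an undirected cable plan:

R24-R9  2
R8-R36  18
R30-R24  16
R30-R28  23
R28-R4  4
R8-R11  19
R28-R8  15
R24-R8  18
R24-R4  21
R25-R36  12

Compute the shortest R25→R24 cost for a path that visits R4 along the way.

Shortest R25→R4: R25–R36–R8–R28–R4 = 49
Best R4 to R24: R4–R24 costing 21
Total via R4: 49 + 21 = 70.

70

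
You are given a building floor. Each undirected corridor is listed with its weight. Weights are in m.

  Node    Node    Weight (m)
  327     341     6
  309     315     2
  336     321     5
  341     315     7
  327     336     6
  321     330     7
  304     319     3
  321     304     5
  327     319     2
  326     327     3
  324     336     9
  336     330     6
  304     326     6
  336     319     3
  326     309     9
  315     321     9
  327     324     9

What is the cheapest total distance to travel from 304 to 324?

Shortest distances from 304:
304: 0
319: 3  (via 304)
321: 5  (via 304)
327: 5  (via 319)
326: 6  (via 304)
336: 6  (via 319)
341: 11  (via 327)
330: 12  (via 321)
324: 14  (via 327)
Shortest route: 304 → 319 → 327 → 324 = 14 m.

14 m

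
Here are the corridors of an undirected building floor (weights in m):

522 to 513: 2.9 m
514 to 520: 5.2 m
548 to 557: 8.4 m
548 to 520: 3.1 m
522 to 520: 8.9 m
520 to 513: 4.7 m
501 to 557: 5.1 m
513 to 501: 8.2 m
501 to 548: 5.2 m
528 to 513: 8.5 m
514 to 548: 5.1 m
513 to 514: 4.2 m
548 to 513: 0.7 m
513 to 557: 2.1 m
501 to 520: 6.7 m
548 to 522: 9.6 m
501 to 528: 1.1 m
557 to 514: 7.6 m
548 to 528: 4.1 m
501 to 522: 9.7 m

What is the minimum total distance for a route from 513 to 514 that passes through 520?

9 m

Best 513 to 520: 513 → 548 → 520 costing 3.8
Best 520 to 514: 520 → 514 costing 5.2
Total via 520: 3.8 + 5.2 = 9 m.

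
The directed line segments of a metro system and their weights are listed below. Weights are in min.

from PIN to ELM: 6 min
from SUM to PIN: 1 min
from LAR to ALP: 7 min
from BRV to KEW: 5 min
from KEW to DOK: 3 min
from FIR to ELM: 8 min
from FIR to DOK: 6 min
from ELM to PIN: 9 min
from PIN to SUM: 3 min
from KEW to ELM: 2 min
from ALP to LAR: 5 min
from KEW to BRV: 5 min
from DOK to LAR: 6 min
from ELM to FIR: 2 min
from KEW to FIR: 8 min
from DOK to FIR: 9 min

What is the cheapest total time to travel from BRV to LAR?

Shortest distances from BRV:
BRV: 0
KEW: 5  (via BRV)
ELM: 7  (via KEW)
DOK: 8  (via KEW)
FIR: 9  (via ELM)
LAR: 14  (via DOK)
Shortest route: BRV–KEW–DOK–LAR = 14 min.

14 min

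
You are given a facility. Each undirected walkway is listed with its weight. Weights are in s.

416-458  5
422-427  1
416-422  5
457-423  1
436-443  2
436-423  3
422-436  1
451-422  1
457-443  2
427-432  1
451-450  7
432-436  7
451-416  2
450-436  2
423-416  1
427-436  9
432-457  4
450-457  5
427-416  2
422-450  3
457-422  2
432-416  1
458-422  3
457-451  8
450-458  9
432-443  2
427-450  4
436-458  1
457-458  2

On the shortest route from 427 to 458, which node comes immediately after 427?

422

Compare a few routes:
427–422–457–458: 1+2+2 = 5
427–422–458: 1+3 = 4
427–422–436–458: 1+1+1 = 3
Cheapest is 427–422–436–458 at 3 s.
So from 427 the first move is to 422.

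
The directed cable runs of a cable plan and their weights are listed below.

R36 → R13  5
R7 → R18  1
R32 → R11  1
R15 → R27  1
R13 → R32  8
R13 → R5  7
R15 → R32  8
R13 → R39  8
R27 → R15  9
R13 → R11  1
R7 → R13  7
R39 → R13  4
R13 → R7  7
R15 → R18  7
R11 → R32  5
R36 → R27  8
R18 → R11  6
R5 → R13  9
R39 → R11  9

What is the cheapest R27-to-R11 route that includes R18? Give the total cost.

Shortest R27→R18: R27 → R15 → R18 = 16
Shortest R18→R11: R18 → R11 = 6
Total via R18: 16 + 6 = 22.

22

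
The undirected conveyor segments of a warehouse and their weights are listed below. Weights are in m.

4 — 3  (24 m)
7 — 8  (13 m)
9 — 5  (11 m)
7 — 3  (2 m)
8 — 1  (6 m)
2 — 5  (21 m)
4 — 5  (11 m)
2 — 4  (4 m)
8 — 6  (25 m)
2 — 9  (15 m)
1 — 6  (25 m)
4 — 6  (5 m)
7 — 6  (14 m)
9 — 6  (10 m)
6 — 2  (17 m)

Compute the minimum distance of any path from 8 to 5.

Shortest distances from 8:
8: 0
1: 6  (via 8)
7: 13  (via 8)
3: 15  (via 7)
6: 25  (via 8)
4: 30  (via 6)
2: 34  (via 4)
9: 35  (via 6)
5: 41  (via 4)
Shortest route: 8–6–4–5 = 41 m.

41 m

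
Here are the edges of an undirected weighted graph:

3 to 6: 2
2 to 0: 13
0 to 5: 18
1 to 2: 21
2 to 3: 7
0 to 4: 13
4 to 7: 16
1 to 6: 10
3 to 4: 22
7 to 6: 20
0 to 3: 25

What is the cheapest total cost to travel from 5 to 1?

Compare a few routes:
5 → 0 → 4 → 3 → 6 → 1: 18+13+22+2+10 = 65
5 → 0 → 2 → 1: 18+13+21 = 52
5 → 0 → 2 → 3 → 6 → 1: 18+13+7+2+10 = 50
5 → 0 → 3 → 6 → 1: 18+25+2+10 = 55
Cheapest is 5 → 0 → 2 → 3 → 6 → 1 at 50.

50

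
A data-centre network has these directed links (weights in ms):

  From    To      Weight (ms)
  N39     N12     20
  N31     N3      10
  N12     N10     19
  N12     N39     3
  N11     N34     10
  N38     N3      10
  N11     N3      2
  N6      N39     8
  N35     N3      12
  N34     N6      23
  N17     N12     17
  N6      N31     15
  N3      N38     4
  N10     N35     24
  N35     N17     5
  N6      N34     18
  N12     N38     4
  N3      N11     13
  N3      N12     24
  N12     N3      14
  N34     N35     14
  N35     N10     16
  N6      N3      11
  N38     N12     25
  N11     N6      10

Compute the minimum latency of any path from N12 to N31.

Settle nodes by increasing distance from N12:
N12: 0
N39: 3  (via N12)
N38: 4  (via N12)
N3: 14  (via N12)
N10: 19  (via N12)
N11: 27  (via N3)
N34: 37  (via N11)
N6: 37  (via N11)
N35: 43  (via N10)
N17: 48  (via N35)
N31: 52  (via N6)
Shortest route: N12–N3–N11–N6–N31 = 52 ms.

52 ms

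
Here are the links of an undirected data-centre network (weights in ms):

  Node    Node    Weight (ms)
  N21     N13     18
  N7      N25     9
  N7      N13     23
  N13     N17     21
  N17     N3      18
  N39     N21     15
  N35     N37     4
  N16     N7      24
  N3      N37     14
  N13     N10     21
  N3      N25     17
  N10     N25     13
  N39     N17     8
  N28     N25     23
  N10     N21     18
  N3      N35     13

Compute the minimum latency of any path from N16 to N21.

64 ms

Compare a few routes:
N16–N7–N25–N10–N21: 24+9+13+18 = 64
N16–N7–N13–N21: 24+23+18 = 65
The minimum is 64 ms via N16–N7–N25–N10–N21.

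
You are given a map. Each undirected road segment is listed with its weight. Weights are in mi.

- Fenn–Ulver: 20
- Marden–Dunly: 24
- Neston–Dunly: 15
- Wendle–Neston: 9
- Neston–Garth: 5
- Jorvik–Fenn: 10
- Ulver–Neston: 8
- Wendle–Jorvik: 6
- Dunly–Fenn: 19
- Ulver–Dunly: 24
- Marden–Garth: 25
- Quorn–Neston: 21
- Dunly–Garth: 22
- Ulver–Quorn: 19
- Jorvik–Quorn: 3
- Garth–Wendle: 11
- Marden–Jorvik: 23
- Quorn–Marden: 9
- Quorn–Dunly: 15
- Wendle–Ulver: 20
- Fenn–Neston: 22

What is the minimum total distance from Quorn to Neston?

Enumerating some paths:
Quorn–Jorvik–Wendle–Neston: 3+6+9 = 18
Quorn–Neston: 21 = 21
Quorn–Jorvik–Wendle–Garth–Neston: 3+6+11+5 = 25
Quorn–Ulver–Neston: 19+8 = 27
Cheapest is Quorn–Jorvik–Wendle–Neston at 18 mi.

18 mi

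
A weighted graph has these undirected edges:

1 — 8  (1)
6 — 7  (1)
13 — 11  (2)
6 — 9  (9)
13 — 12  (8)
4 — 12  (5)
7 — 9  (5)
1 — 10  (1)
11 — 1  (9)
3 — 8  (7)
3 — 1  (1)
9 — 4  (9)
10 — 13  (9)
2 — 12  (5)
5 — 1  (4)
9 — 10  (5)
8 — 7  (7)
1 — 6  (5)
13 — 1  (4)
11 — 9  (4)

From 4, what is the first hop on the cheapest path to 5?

9

Candidate routes:
4–9–11–13–1–5: 9+4+2+4+4 = 23
4–9–10–1–5: 9+5+1+4 = 19
4–12–13–1–5: 5+8+4+4 = 21
4–9–7–6–1–5: 9+5+1+5+4 = 24
The minimum is 19 via 4–9–10–1–5.
So from 4 the first move is to 9.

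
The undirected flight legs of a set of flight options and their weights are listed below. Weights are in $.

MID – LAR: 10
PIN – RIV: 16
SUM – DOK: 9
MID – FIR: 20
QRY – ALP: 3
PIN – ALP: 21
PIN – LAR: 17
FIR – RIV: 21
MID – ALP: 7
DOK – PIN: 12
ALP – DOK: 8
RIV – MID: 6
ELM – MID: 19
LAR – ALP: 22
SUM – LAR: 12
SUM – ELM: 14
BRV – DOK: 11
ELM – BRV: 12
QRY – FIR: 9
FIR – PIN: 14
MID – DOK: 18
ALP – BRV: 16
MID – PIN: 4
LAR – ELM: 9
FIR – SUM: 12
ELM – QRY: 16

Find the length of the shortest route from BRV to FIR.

$28

Candidate routes:
BRV → DOK → ALP → QRY → FIR: 11+8+3+9 = 31
BRV → ALP → QRY → FIR: 16+3+9 = 28
BRV → DOK → SUM → FIR: 11+9+12 = 32
BRV → ELM → QRY → FIR: 12+16+9 = 37
Cheapest is BRV → ALP → QRY → FIR at $28.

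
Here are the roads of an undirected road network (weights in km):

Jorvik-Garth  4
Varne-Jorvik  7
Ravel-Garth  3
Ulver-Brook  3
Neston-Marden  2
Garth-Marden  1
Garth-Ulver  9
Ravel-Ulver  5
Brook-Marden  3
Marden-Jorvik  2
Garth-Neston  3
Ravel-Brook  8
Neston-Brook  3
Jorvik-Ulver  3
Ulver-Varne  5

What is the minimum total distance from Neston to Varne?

Shortest distances from Neston:
Neston: 0
Marden: 2  (via Neston)
Brook: 3  (via Neston)
Garth: 3  (via Neston)
Jorvik: 4  (via Marden)
Ulver: 6  (via Brook)
Ravel: 6  (via Garth)
Varne: 11  (via Jorvik)
Shortest route: Neston–Marden–Jorvik–Varne = 11 km.

11 km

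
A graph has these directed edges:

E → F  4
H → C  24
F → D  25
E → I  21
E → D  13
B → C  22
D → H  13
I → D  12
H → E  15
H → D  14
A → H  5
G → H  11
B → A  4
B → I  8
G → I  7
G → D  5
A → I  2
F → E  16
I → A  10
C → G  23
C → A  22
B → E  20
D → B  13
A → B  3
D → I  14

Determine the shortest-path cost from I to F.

34

Enumerating some paths:
I - A - H - E - F: 10+5+15+4 = 34
I - A - B - E - F: 10+3+20+4 = 37
Cheapest is I - A - H - E - F at 34.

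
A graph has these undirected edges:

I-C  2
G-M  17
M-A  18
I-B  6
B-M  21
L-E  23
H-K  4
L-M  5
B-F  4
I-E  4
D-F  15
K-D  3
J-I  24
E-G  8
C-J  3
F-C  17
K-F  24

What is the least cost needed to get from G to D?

Running Dijkstra from G:
G: 0
E: 8  (via G)
I: 12  (via E)
C: 14  (via I)
J: 17  (via C)
M: 17  (via G)
B: 18  (via I)
F: 22  (via B)
L: 22  (via M)
A: 35  (via M)
D: 37  (via F)
Shortest route: G → E → I → B → F → D = 37.

37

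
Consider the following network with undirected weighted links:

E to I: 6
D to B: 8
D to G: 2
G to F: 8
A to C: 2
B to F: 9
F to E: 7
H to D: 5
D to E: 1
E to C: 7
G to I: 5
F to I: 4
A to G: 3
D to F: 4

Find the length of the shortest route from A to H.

10

Compare a few routes:
A → G → I → E → D → H: 3+5+6+1+5 = 20
A → G → D → H: 3+2+5 = 10
A → C → E → D → H: 2+7+1+5 = 15
Cheapest is A → G → D → H at 10.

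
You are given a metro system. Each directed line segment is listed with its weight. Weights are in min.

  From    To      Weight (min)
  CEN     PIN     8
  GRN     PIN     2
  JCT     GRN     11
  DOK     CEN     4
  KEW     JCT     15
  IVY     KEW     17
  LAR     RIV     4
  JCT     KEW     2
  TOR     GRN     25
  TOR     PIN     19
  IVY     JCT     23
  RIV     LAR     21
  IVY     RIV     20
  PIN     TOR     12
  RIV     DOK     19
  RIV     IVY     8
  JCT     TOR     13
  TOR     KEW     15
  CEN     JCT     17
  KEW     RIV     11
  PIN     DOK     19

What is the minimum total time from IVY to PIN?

36 min

Shortest distances from IVY:
IVY: 0
KEW: 17  (via IVY)
RIV: 20  (via IVY)
JCT: 23  (via IVY)
GRN: 34  (via JCT)
PIN: 36  (via GRN)
Shortest route: IVY → JCT → GRN → PIN = 36 min.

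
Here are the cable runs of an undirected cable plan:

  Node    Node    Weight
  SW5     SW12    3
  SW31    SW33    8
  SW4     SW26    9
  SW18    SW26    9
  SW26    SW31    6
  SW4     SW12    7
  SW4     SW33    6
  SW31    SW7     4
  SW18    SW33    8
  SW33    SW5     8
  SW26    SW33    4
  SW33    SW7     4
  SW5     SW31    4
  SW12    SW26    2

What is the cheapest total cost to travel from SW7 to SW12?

Running Dijkstra from SW7:
SW7: 0
SW33: 4  (via SW7)
SW31: 4  (via SW7)
SW26: 8  (via SW33)
SW5: 8  (via SW31)
SW12: 10  (via SW26)
Shortest route: SW7–SW33–SW26–SW12 = 10.

10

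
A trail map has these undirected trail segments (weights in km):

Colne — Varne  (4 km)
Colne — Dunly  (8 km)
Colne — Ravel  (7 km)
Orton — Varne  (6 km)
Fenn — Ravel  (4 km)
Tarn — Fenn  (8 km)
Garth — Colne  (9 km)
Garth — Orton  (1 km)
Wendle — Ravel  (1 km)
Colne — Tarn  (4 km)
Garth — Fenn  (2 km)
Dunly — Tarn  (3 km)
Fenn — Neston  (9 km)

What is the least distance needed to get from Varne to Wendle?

Shortest distances from Varne:
Varne: 0
Colne: 4  (via Varne)
Orton: 6  (via Varne)
Garth: 7  (via Orton)
Tarn: 8  (via Colne)
Fenn: 9  (via Garth)
Dunly: 11  (via Tarn)
Ravel: 11  (via Colne)
Wendle: 12  (via Ravel)
Shortest route: Varne → Colne → Ravel → Wendle = 12 km.

12 km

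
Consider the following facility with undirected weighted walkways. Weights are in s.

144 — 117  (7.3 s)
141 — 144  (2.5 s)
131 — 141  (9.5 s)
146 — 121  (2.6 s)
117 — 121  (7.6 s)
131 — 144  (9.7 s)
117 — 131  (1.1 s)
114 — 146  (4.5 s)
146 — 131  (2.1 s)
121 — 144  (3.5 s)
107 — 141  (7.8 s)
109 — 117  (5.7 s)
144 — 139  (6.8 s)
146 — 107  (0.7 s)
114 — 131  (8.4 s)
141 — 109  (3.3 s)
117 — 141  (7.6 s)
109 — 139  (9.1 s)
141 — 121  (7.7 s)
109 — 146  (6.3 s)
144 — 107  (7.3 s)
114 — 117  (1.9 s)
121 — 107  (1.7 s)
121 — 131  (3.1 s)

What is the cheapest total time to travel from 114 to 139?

16 s

Shortest distances from 114:
114: 0
117: 1.9  (via 114)
131: 3  (via 117)
146: 4.5  (via 114)
107: 5.2  (via 146)
121: 6.1  (via 131)
109: 7.6  (via 117)
144: 9.2  (via 117)
141: 9.5  (via 117)
139: 16  (via 144)
Shortest route: 114 → 117 → 144 → 139 = 16 s.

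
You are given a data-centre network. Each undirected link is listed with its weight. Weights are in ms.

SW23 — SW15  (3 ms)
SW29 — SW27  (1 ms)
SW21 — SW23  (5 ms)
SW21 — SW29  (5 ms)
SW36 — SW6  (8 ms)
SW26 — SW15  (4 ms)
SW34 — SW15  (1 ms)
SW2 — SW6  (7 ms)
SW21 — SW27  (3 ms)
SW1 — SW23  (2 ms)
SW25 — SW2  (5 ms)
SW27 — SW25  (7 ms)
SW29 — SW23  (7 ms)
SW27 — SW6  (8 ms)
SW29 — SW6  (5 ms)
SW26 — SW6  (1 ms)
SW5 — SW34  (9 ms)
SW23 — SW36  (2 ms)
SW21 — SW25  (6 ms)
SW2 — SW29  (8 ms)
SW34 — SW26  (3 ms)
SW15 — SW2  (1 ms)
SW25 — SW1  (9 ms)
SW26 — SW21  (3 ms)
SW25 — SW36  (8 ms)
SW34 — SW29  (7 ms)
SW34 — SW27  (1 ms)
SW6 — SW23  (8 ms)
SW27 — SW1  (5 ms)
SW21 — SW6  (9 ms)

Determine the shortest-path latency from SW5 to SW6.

13 ms

Shortest distances from SW5:
SW5: 0
SW34: 9  (via SW5)
SW27: 10  (via SW34)
SW15: 10  (via SW34)
SW2: 11  (via SW15)
SW29: 11  (via SW27)
SW26: 12  (via SW34)
SW21: 13  (via SW27)
SW23: 13  (via SW15)
SW6: 13  (via SW26)
Shortest route: SW5 → SW34 → SW26 → SW6 = 13 ms.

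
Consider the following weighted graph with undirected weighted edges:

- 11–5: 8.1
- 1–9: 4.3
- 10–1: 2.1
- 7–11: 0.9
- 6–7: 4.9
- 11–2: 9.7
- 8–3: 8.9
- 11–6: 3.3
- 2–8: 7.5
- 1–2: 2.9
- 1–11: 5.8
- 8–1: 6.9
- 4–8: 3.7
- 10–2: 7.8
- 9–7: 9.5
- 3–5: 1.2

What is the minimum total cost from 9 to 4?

Candidate routes:
9 - 1 - 8 - 4: 4.3+6.9+3.7 = 14.9
9 - 1 - 2 - 8 - 4: 4.3+2.9+7.5+3.7 = 18.4
9 - 1 - 10 - 2 - 8 - 4: 4.3+2.1+7.8+7.5+3.7 = 25.4
9 - 7 - 11 - 1 - 8 - 4: 9.5+0.9+5.8+6.9+3.7 = 26.8
The minimum is 14.9 via 9 - 1 - 8 - 4.

14.9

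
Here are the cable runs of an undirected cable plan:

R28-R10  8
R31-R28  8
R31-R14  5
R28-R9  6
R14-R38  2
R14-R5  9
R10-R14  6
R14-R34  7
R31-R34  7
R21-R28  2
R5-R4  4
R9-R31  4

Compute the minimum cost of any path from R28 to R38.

15

Running Dijkstra from R28:
R28: 0
R21: 2  (via R28)
R9: 6  (via R28)
R10: 8  (via R28)
R31: 8  (via R28)
R14: 13  (via R31)
R34: 15  (via R31)
R38: 15  (via R14)
Shortest route: R28 → R31 → R14 → R38 = 15.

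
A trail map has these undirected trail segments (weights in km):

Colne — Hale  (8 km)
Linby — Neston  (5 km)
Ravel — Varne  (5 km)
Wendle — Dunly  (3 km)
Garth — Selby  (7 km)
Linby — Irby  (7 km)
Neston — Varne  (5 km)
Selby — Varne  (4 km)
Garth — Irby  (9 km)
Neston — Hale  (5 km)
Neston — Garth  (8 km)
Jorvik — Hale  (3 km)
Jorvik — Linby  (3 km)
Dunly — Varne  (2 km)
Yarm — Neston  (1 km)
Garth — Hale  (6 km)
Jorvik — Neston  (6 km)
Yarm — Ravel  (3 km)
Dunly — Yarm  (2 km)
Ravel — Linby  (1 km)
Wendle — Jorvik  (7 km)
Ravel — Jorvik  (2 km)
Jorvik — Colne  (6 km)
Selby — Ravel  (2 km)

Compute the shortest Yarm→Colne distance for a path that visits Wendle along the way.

Shortest Yarm→Wendle: Yarm–Dunly–Wendle = 5
Shortest Wendle→Colne: Wendle–Jorvik–Colne = 13
Total via Wendle: 5 + 13 = 18 km.

18 km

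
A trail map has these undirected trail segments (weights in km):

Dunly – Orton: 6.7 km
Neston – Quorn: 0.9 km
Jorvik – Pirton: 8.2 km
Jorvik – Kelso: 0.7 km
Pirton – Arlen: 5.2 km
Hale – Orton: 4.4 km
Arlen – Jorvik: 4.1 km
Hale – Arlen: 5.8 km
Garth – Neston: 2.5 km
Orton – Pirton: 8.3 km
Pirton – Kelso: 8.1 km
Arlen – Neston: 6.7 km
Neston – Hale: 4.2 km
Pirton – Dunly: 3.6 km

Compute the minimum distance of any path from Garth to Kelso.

14 km

Running Dijkstra from Garth:
Garth: 0
Neston: 2.5  (via Garth)
Quorn: 3.4  (via Neston)
Hale: 6.7  (via Neston)
Arlen: 9.2  (via Neston)
Orton: 11.1  (via Hale)
Jorvik: 13.3  (via Arlen)
Kelso: 14  (via Jorvik)
Shortest route: Garth → Neston → Arlen → Jorvik → Kelso = 14 km.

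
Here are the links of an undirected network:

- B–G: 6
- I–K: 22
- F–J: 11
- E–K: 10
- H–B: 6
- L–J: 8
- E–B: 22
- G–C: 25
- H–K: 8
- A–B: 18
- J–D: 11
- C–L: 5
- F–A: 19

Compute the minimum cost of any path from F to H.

Settle nodes by increasing distance from F:
F: 0
J: 11  (via F)
A: 19  (via F)
L: 19  (via J)
D: 22  (via J)
C: 24  (via L)
B: 37  (via A)
G: 43  (via B)
H: 43  (via B)
Shortest route: F → A → B → H = 43.

43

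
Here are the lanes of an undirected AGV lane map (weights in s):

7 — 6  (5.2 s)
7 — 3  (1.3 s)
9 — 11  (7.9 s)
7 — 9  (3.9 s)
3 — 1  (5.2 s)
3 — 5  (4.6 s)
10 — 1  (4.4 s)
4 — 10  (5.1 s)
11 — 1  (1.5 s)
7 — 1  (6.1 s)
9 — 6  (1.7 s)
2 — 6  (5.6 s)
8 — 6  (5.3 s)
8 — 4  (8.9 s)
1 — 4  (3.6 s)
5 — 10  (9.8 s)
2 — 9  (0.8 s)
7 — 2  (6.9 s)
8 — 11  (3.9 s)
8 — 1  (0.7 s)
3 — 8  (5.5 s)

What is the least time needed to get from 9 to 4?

11.3 s

Running Dijkstra from 9:
9: 0
2: 0.8  (via 9)
6: 1.7  (via 9)
7: 3.9  (via 9)
3: 5.2  (via 7)
8: 7  (via 6)
1: 7.7  (via 8)
11: 7.9  (via 9)
5: 9.8  (via 3)
4: 11.3  (via 1)
Shortest route: 9–6–8–1–4 = 11.3 s.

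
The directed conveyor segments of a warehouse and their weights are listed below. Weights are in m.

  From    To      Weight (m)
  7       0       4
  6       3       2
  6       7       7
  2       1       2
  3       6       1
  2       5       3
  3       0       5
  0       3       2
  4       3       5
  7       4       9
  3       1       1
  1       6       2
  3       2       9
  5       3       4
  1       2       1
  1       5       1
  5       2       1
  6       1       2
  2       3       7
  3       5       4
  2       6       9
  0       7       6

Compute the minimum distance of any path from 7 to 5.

8 m

Settle nodes by increasing distance from 7:
7: 0
0: 4  (via 7)
3: 6  (via 0)
1: 7  (via 3)
6: 7  (via 3)
2: 8  (via 1)
5: 8  (via 1)
Shortest route: 7 → 0 → 3 → 1 → 5 = 8 m.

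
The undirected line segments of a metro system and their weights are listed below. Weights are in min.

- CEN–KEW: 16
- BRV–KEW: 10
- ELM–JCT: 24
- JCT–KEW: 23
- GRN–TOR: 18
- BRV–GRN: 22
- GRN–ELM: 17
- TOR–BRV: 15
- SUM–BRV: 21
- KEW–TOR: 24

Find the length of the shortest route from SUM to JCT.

Candidate routes:
SUM - BRV - KEW - JCT: 21+10+23 = 54
SUM - BRV - TOR - GRN - ELM - JCT: 21+15+18+17+24 = 95
SUM - BRV - TOR - KEW - JCT: 21+15+24+23 = 83
SUM - BRV - GRN - ELM - JCT: 21+22+17+24 = 84
The minimum is 54 min via SUM - BRV - KEW - JCT.

54 min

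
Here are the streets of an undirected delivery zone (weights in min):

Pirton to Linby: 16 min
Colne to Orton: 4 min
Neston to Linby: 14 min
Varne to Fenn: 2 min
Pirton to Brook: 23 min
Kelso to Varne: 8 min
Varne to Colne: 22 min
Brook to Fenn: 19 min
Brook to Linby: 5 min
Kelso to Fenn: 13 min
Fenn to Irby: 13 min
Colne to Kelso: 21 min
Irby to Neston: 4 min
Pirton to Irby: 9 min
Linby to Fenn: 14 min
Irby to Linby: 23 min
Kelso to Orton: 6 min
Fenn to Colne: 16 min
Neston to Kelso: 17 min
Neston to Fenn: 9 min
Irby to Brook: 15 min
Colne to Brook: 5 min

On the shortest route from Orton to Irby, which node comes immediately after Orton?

Colne

Candidate routes:
Orton–Kelso–Neston–Irby: 6+17+4 = 27
Orton–Colne–Brook–Irby: 4+5+15 = 24
The minimum is 24 min via Orton–Colne–Brook–Irby.
So from Orton the first move is to Colne.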